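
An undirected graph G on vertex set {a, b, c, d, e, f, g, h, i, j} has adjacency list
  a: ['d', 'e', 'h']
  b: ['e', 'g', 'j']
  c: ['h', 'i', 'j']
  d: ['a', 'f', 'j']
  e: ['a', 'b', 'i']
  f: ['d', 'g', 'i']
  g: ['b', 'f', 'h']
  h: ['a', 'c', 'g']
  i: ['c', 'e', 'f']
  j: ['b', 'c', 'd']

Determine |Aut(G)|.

G is 3-regular on 10 vertices with no triangles and no 4-cycles (girth 5): this is the Petersen graph. It is a classical fact that the Petersen graph has automorphism group S_5 (order 120), arising from its description as the Kneser graph K(5,2).

120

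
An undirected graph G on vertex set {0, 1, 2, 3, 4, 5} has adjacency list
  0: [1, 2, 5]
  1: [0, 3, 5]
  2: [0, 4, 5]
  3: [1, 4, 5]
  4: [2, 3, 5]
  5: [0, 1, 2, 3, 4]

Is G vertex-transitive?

No

Vertex 5 is the only vertex of degree 5, so every automorphism fixes it; G is not vertex-transitive.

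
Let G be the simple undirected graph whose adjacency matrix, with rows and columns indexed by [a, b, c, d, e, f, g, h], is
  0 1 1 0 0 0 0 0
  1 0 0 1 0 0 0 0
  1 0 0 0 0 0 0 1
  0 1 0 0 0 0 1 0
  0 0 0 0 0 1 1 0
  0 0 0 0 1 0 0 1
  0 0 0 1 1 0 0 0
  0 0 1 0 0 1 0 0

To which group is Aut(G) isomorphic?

Every vertex has degree 2 and the graph is connected, so G is the 8-cycle C_8. C_8 has 8 rotations and 8 reflections, so Aut(C_8) ≅ D_8 of order 16.

the dihedral group of order 16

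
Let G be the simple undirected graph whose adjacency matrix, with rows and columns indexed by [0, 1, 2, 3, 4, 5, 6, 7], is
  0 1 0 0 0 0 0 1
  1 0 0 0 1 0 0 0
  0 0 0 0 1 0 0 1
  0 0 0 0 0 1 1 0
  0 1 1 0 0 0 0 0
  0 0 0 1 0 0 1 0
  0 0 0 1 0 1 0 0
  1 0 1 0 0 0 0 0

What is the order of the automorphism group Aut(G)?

G has two connected components, {0, 1, 2, 4, 7} and {3, 5, 6}; each is 2-regular, so G = C_5 ⊔ C_3. No automorphism exchanges components of different sizes, hence Aut(G) is the direct product D_5 × D_3, order 60.

60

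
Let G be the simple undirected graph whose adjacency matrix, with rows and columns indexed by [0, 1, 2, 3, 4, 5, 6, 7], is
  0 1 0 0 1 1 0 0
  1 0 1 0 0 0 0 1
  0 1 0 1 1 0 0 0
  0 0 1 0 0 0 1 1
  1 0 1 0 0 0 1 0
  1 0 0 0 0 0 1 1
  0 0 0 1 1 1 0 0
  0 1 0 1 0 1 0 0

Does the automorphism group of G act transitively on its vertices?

Yes

G is 3-regular and bipartite on 2^3 = 8 vertices with girth 4; it is the hypercube graph Q_3. Aut(Q_3) consists of the signed permutations of the 3 coordinate axes: 3! permutations times 2^3 sign flips, so |Aut| = 2^3·3! = 48. Under this action every vertex can be carried to every other, so G is vertex-transitive.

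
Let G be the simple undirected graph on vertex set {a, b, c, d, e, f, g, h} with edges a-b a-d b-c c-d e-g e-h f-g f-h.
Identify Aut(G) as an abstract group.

(D_4 × D_4) ⋊ Z_2

G has two connected components, {a, b, c, d} and {e, f, g, h}; each is 2-regular, so G = C_4 ⊔ C_4. With two isomorphic components, Aut(G) = Aut(C_4) ≀ S_2 = (D_4 × D_4) ⋊ Z_2: permute each cycle by D_4, then optionally swap the two cycles. Order 2·(2·4)² = 128.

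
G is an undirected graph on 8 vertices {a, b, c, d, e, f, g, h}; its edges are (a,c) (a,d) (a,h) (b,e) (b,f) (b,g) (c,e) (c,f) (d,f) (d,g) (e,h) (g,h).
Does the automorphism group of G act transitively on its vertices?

Yes

G is 3-regular and bipartite on 2^3 = 8 vertices with girth 4; it is the hypercube graph Q_3. Aut(Q_3) consists of the signed permutations of the 3 coordinate axes: 3! permutations times 2^3 sign flips, so |Aut| = 2^3·3! = 48. Under this action every vertex can be carried to every other, so G is vertex-transitive.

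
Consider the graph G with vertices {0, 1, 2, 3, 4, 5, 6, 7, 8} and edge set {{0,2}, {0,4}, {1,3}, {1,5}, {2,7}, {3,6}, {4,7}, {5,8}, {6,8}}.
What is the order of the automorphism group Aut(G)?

80

G has two connected components, {1, 3, 5, 6, 8} and {0, 2, 4, 7}; each is 2-regular, so G = C_5 ⊔ C_4. No automorphism exchanges components of different sizes, hence Aut(G) is the direct product D_4 × D_5, order 80.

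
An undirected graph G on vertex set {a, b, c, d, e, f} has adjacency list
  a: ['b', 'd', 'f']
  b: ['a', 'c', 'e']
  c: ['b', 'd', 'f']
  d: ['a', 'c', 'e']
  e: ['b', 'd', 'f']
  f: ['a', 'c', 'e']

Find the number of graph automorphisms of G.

72

G is 3-regular and bipartite with parts {a, c, e} and {b, d, f} (each part is independent and every cross-pair is an edge), so G = K_{3,3}. Aut(K_{3,3}) is the wreath product S_3 ≀ Z_2: permute within each part, then optionally swap the parts; |Aut| = 2·(3!)² = 72.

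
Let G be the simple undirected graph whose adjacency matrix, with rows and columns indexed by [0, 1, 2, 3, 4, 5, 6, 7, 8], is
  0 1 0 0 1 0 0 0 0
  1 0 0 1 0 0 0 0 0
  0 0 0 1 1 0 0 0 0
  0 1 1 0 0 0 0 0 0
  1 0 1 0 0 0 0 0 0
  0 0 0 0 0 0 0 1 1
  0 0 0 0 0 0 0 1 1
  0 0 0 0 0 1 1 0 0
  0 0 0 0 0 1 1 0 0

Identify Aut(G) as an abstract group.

G has two connected components, {0, 1, 2, 3, 4} and {5, 6, 7, 8}; each is 2-regular, so G = C_5 ⊔ C_4. The components are non-isomorphic (different sizes), so Aut(G) = Aut(C_4) × Aut(C_5) = D_4 × D_5 of order 8·10 = 80.

D_4 × D_5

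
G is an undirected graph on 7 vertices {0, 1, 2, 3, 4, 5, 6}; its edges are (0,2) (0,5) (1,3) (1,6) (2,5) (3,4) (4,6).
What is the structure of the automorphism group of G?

G has two connected components, {1, 3, 4, 6} and {0, 2, 5}; each is 2-regular, so G = C_4 ⊔ C_3. No automorphism exchanges components of different sizes, hence Aut(G) is the direct product D_3 × D_4, order 48.

D_3 × D_4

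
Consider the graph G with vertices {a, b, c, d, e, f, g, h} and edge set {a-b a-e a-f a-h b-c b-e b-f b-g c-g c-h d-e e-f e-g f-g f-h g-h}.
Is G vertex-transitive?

Vertex c is the only vertex of degree 3, so every automorphism fixes it; G is not vertex-transitive.

No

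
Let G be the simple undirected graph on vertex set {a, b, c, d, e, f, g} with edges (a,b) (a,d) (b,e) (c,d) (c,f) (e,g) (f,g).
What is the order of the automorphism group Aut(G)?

14

Every vertex has degree 2 and the graph is connected, so G is the 7-cycle C_7. The automorphisms of the 7-cycle are exactly the symmetries of a regular 7-gon: the dihedral group D_7, |D_7| = 14.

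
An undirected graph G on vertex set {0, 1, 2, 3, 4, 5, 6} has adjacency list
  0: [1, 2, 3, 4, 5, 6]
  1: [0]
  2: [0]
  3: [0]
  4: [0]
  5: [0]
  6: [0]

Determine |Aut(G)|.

Vertex 0 has degree 6 and every other vertex has degree 1, so G is the star K_{1,6} with centre 0. The 6 leaves are pairwise interchangeable while the centre is fixed, giving Aut(G) = S_6.

720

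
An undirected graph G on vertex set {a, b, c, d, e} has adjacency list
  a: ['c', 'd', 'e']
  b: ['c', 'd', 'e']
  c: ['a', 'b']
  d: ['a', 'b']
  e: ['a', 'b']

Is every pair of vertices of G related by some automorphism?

Automorphisms preserve degree, but G has vertices of degree 2 and vertices of degree 3; no automorphism maps one to the other, so G is not vertex-transitive.

No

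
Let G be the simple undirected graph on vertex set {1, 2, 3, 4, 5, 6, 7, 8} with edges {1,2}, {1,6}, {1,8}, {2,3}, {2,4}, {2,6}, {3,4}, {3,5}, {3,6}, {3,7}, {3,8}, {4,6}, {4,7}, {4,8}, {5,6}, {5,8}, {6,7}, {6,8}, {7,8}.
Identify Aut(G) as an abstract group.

Degrees alone do not determine every vertex (e.g. 1 and 5 both have degree 3), but their neighbour-degree multisets differ: N(1) has degrees [4, 6, 7] while N(5) has degrees [6, 6, 7]. Repeating this refinement separates all vertices, so the only automorphism is the identity.

{e}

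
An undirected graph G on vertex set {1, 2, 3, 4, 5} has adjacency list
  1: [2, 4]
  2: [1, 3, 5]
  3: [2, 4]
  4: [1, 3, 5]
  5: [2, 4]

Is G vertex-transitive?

Automorphisms preserve degree, but G has vertices of degree 2 and vertices of degree 3; no automorphism maps one to the other, so G is not vertex-transitive.

No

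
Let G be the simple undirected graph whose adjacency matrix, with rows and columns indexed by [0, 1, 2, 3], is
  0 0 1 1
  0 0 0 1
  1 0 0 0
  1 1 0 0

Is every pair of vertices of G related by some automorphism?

Automorphisms preserve degree, but G has vertices of degree 1 and vertices of degree 2; no automorphism maps one to the other, so G is not vertex-transitive.

No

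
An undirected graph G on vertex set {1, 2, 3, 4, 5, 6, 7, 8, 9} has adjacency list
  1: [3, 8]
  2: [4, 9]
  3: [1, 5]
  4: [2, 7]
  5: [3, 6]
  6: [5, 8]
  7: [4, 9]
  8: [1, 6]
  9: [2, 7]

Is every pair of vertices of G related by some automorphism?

G has two connected components, {1, 3, 5, 6, 8} and {2, 4, 7, 9}; each is 2-regular, so G = C_5 ⊔ C_4. The orbit of 1 under Aut(G) is {1, 3, 5, 6, 8}, which does not contain 2, so G is not vertex-transitive.

No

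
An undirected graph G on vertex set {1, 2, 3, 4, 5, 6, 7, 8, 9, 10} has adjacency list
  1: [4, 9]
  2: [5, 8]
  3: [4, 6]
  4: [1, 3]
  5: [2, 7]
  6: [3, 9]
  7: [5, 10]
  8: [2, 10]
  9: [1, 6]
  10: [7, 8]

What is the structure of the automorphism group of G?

(D_5 × D_5) ⋊ Z_2

G has two connected components, {1, 3, 4, 6, 9} and {2, 5, 7, 8, 10}; each is 2-regular, so G = C_5 ⊔ C_5. Aut of a disjoint union of two copies of C_5 is the wreath product D_5 ≀ Z_2, of order 2·10² = 200.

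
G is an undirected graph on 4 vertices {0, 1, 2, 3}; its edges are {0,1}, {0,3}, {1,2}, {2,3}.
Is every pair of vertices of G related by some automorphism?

Yes

G is 2-regular and bipartite on 2^2 = 4 vertices with girth 4; it is the hypercube graph Q_2. The symmetry group of the 2-cube is the hyperoctahedral group B_2 = Z_2 ≀ S_2, of order 2^2·2! = 8. This group acts transitively on the 4 vertices.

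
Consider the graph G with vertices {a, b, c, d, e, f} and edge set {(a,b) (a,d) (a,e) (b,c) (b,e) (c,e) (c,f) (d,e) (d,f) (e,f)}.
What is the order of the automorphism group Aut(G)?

Vertex e is the unique vertex of degree 5; the remaining 5 vertices each have degree 3 and induce a cycle, so G is the wheel on 6 vertices with hub e. Every automorphism fixes the hub and acts on the rim 5-cycle, so Aut(G) ≅ Aut(C_5) = D_5 of order 10.

10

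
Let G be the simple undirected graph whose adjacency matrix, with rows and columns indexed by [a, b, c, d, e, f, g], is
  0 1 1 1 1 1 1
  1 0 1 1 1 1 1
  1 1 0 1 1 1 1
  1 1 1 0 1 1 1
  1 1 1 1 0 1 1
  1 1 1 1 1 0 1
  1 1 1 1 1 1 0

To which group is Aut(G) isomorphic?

Every vertex has degree 6, so G is the complete graph K_7. Every bijection on the vertex set is an automorphism of K_7; hence Aut(K_7) ≅ S_7, order 5040.

the symmetric group on 7 letters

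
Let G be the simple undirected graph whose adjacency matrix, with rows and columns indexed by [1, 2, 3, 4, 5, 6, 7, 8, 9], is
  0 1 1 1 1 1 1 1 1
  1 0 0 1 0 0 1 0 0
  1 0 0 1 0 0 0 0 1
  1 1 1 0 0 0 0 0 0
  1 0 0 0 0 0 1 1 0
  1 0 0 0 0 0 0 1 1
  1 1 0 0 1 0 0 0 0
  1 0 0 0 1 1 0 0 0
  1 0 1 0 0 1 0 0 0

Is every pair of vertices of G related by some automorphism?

No

Vertex 1 is the only vertex of degree 8, so every automorphism fixes it; G is not vertex-transitive.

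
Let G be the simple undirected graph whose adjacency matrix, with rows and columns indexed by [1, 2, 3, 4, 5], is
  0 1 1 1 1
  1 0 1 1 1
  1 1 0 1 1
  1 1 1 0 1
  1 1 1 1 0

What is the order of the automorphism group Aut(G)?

120

All 5 vertices are pairwise adjacent: G = K_5. Every bijection on the vertex set is an automorphism of K_5; hence Aut(K_5) ≅ S_5, order 120.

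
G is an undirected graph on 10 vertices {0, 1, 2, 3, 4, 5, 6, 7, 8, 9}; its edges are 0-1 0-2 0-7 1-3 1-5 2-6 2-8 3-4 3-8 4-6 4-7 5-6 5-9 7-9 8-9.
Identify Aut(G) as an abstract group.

the symmetric group S_5

G is 3-regular on 10 vertices with no triangles and no 4-cycles (girth 5): this is the Petersen graph. Viewing the Petersen graph as the Kneser graph K(5,2) — vertices are 2-subsets of {1,…,5}, edges join disjoint pairs — its automorphisms are exactly the permutations of the 5-element set, so Aut ≅ S_5 of order 120.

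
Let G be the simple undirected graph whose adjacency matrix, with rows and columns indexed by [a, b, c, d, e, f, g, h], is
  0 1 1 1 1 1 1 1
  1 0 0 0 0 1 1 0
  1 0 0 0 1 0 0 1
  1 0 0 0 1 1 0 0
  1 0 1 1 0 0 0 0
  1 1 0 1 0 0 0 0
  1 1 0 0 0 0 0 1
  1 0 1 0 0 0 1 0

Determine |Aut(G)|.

14

Vertex a is the unique vertex of degree 7; the remaining 7 vertices each have degree 3 and induce a cycle, so G is the wheel on 8 vertices with hub a. Every automorphism fixes the hub and acts on the rim 7-cycle, so Aut(G) ≅ Aut(C_7) = D_7 of order 14.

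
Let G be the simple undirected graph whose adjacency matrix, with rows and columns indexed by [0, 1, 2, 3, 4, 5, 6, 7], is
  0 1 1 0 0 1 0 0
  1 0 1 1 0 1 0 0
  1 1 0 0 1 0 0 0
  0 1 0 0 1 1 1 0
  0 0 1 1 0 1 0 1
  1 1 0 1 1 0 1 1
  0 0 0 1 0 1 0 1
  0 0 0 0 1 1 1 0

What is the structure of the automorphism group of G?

1

The degree sequence is [3, 4, 3, 4, 4, 6, 3, 3]. Checking the degree-preserving permutations of the vertex set shows that none except the identity preserves every edge, so Aut(G) is trivial.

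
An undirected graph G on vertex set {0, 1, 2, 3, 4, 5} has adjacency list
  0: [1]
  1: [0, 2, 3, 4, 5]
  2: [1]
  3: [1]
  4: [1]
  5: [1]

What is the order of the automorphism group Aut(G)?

120

Vertex 1 has degree 5 and every other vertex has degree 1, so G is the star K_{1,5} with centre 1. The 5 leaves are pairwise interchangeable while the centre is fixed, giving Aut(G) = S_5.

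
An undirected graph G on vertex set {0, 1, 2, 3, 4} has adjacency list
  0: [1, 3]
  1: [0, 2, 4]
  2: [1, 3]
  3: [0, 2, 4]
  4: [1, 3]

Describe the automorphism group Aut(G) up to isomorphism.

S_2 × S_3

The vertices split by degree into {1, 3} (degree 3) and {0, 2, 4} (degree 2); every edge runs between the two parts, so G is the complete bipartite graph K_{2,3}. The parts have unequal sizes, so no automorphism swaps them; each part is permuted independently, giving S_2 × S_3 of order 2!·3! = 12.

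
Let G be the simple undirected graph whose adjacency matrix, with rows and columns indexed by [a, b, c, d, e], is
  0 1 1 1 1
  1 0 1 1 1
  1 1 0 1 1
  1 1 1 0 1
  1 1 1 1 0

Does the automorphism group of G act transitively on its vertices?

All 5 vertices are pairwise adjacent: G = K_5. Every bijection on the vertex set is an automorphism of K_5; hence Aut(K_5) ≅ S_5, order 120. Under this action every vertex can be carried to every other, so G is vertex-transitive.

Yes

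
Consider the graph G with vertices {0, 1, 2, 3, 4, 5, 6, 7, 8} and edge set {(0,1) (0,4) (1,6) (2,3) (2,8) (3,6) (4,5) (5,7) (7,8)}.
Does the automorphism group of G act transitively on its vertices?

Yes

Every vertex has degree 2 and the graph is connected, so G is the 9-cycle C_9. The automorphisms of the 9-cycle are exactly the symmetries of a regular 9-gon: the dihedral group D_9, |D_9| = 18. This group acts transitively on the 9 vertices.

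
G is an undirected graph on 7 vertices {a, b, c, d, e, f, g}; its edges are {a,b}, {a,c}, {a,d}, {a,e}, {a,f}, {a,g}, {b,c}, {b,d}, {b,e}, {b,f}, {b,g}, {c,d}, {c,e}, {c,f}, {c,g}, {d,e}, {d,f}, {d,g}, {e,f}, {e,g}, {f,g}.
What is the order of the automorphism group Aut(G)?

5040

All 7 vertices are pairwise adjacent: G = K_7. Any permutation of the 7 vertices preserves K_7, so Aut(K_7) = S_7 of order 7! = 5040.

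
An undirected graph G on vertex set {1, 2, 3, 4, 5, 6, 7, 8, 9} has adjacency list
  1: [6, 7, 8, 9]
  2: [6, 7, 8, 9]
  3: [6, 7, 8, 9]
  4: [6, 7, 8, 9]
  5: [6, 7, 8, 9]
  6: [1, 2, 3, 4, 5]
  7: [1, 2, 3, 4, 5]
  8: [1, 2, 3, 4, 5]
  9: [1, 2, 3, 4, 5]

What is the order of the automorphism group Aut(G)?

The vertices split by degree into {6, 7, 8, 9} (degree 5) and {1, 2, 3, 4, 5} (degree 4); every edge runs between the two parts, so G is the complete bipartite graph K_{4,5}. The parts have unequal sizes, so no automorphism swaps them; each part is permuted independently, giving S_5 × S_4 of order 5!·4! = 2880.

2880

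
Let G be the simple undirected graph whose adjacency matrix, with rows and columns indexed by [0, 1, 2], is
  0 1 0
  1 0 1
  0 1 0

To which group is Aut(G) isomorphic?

Z_2

The degree sequence is [1, 2, 1]; the two degree-1 vertices 0 and 2 are the ends of a path, so G = P_3. A path has exactly one nontrivial symmetry — reversal — giving Aut(G) of order 2.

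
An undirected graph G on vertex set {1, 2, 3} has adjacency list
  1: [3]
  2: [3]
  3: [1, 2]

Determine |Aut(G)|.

2

The degree sequence is [1, 1, 2]; the two degree-1 vertices 1 and 2 are the ends of a path, so G = P_3. A path has exactly one nontrivial symmetry — reversal — giving Aut(G) of order 2.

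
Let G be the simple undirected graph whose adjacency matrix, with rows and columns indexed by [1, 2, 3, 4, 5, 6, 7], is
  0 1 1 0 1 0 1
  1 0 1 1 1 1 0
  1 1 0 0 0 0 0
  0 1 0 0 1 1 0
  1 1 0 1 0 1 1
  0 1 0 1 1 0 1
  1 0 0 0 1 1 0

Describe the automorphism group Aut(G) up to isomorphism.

Degrees alone do not determine every vertex (e.g. 1 and 6 both have degree 4), but their neighbour-degree multisets differ: N(1) has degrees [2, 3, 5, 5] while N(6) has degrees [3, 3, 5, 5]. Repeating this refinement separates all vertices, so the only automorphism is the identity.

1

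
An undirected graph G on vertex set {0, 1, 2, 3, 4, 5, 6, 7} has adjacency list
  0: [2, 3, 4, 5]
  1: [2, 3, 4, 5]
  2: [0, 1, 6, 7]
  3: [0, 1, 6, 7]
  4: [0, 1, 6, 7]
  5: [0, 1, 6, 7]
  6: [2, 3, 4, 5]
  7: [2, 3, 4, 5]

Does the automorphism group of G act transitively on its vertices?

Yes

G is 4-regular and bipartite with parts {2, 3, 4, 5} and {0, 1, 6, 7} (each part is independent and every cross-pair is an edge), so G = K_{4,4}. Aut(K_{4,4}) is the wreath product S_4 ≀ Z_2: permute within each part, then optionally swap the parts; |Aut| = 2·(4!)² = 1152. This group acts transitively on the 8 vertices.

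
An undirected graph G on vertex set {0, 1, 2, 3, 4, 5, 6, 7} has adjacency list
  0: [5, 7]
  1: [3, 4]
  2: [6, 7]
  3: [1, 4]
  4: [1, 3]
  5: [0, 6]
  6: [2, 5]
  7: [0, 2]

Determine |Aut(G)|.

G has two connected components, {0, 2, 5, 6, 7} and {1, 3, 4}; each is 2-regular, so G = C_5 ⊔ C_3. No automorphism exchanges components of different sizes, hence Aut(G) is the direct product D_3 × D_5, order 60.

60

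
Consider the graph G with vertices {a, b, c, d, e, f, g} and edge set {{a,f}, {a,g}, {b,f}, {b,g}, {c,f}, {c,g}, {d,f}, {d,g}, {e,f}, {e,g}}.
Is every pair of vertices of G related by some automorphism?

Automorphisms preserve degree, but G has vertices of degree 2 and vertices of degree 5; no automorphism maps one to the other, so G is not vertex-transitive.

No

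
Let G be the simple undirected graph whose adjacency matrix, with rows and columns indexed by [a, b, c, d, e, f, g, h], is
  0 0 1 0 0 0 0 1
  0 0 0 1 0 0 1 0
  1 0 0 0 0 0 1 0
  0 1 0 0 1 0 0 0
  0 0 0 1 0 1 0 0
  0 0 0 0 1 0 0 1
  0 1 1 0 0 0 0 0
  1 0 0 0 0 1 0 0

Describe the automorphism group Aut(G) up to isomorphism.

Every vertex has degree 2 and the graph is connected, so G is the 8-cycle C_8. The automorphisms of the 8-cycle are exactly the symmetries of a regular 8-gon: the dihedral group D_8, |D_8| = 16.

the dihedral group of order 16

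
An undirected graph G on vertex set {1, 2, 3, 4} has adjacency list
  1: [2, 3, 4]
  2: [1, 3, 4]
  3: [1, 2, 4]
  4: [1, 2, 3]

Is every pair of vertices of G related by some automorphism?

Yes

All 4 vertices are pairwise adjacent: G = K_4. Every bijection on the vertex set is an automorphism of K_4; hence Aut(K_4) ≅ S_4, order 24. This group acts transitively on the 4 vertices.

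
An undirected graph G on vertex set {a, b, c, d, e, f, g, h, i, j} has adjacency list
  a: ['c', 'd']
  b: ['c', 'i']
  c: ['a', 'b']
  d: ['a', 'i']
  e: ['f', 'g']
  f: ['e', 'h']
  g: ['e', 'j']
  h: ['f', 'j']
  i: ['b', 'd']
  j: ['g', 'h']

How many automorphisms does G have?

G has two connected components, {a, b, c, d, i} and {e, f, g, h, j}; each is 2-regular, so G = C_5 ⊔ C_5. Aut of a disjoint union of two copies of C_5 is the wreath product D_5 ≀ Z_2, of order 2·10² = 200.

200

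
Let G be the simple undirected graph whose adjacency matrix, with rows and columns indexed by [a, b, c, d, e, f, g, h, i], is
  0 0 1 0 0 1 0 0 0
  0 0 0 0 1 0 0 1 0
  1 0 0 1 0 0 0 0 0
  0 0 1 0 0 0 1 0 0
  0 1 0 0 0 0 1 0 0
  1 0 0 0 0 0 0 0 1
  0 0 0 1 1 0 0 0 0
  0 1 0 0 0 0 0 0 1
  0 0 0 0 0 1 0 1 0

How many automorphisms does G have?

18

G is 2-regular and connected on 9 vertices, i.e. the cycle C_9. The automorphisms of the 9-cycle are exactly the symmetries of a regular 9-gon: the dihedral group D_9, |D_9| = 18.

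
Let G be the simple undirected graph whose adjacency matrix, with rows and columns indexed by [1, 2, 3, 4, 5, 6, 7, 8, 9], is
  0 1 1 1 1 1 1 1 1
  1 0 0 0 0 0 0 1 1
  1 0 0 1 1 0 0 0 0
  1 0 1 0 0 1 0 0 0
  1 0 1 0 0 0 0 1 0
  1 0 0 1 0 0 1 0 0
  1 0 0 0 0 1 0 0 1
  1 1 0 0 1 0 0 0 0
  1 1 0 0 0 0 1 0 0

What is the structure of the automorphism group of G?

D_8

Vertex 1 is the unique vertex of degree 8; the remaining 8 vertices each have degree 3 and induce a cycle, so G is the wheel on 9 vertices with hub 1. With the hub fixed, the remaining symmetry is that of the rim cycle C_8, giving the dihedral group D_8.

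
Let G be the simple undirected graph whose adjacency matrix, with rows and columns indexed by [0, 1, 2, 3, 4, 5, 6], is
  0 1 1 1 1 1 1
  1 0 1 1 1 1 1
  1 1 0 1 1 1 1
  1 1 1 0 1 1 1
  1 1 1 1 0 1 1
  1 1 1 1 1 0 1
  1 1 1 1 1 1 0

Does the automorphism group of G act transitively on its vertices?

Yes

All 7 vertices are pairwise adjacent: G = K_7. Any permutation of the 7 vertices preserves K_7, so Aut(K_7) = S_7 of order 7! = 5040. Under this action every vertex can be carried to every other, so G is vertex-transitive.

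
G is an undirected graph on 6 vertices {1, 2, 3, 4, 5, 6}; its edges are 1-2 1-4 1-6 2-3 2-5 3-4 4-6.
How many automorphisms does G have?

The degree sequence is [3, 3, 2, 3, 1, 2]. Checking the degree-preserving permutations of the vertex set shows that none except the identity preserves every edge, so Aut(G) is trivial.

1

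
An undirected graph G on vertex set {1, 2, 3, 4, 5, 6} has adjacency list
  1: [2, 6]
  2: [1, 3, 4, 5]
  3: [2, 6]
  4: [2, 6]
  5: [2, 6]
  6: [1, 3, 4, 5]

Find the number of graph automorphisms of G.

The vertices split by degree into {2, 6} (degree 4) and {1, 3, 4, 5} (degree 2); every edge runs between the two parts, so G is the complete bipartite graph K_{2,4}. Automorphisms preserve the bipartition setwise (since the parts differ in size) and act as S_2 × S_4 within it; |Aut| = 48.

48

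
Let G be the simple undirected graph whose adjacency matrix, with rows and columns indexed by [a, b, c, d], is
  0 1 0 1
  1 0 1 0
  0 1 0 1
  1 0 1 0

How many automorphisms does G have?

G is 2-regular and bipartite on 2^2 = 4 vertices with girth 4; it is the hypercube graph Q_2. Aut(Q_2) consists of the signed permutations of the 2 coordinate axes: 2! permutations times 2^2 sign flips, so |Aut| = 2^2·2! = 8.

8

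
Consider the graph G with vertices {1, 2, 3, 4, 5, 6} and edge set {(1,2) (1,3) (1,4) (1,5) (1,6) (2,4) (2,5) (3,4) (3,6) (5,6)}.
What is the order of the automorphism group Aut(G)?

Vertex 1 is the unique vertex of degree 5; the remaining 5 vertices each have degree 3 and induce a cycle, so G is the wheel on 6 vertices with hub 1. With the hub fixed, the remaining symmetry is that of the rim cycle C_5, giving the dihedral group D_5.

10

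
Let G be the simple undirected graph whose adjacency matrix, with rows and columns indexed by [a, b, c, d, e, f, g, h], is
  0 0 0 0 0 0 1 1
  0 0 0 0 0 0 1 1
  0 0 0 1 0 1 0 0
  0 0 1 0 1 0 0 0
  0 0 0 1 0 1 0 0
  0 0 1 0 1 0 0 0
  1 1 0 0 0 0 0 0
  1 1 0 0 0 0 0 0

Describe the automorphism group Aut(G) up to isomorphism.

G has two connected components, {c, d, e, f} and {a, b, g, h}; each is 2-regular, so G = C_4 ⊔ C_4. With two isomorphic components, Aut(G) = Aut(C_4) ≀ S_2 = (D_4 × D_4) ⋊ Z_2: permute each cycle by D_4, then optionally swap the two cycles. Order 2·(2·4)² = 128.

D_4 ≀ Z_2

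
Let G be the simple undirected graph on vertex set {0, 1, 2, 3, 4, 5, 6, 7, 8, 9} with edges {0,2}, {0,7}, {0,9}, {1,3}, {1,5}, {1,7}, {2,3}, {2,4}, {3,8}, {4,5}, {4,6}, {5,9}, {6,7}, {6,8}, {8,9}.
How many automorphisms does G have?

120

G is 3-regular on 10 vertices with no triangles and no 4-cycles (girth 5): this is the Petersen graph. Viewing the Petersen graph as the Kneser graph K(5,2) — vertices are 2-subsets of {1,…,5}, edges join disjoint pairs — its automorphisms are exactly the permutations of the 5-element set, so Aut ≅ S_5 of order 120.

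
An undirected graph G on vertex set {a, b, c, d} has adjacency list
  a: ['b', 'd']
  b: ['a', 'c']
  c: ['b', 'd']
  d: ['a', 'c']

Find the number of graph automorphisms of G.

G is 2-regular and bipartite with parts {a, c} and {b, d} (each part is independent and every cross-pair is an edge), so G = K_{2,2}. Aut(K_{2,2}) is the wreath product S_2 ≀ Z_2: permute within each part, then optionally swap the parts; |Aut| = 2·(2!)² = 8.

8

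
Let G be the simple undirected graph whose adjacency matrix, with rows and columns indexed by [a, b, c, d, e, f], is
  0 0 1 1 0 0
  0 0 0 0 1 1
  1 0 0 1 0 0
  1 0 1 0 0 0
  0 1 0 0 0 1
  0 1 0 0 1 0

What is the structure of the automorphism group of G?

G has two connected components, {b, e, f} and {a, c, d}; each is 2-regular, so G = C_3 ⊔ C_3. Aut of a disjoint union of two copies of C_3 is the wreath product D_3 ≀ Z_2, of order 2·6² = 72.

D_3 ≀ Z_2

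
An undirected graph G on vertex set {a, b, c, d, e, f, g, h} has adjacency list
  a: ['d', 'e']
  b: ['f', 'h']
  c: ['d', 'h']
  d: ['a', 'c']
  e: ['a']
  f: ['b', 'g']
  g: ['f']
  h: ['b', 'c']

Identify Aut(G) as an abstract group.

The degree sequence is [2, 2, 2, 2, 1, 2, 1, 2]; the two degree-1 vertices e and g are the ends of a path, so G = P_8. A path has exactly one nontrivial symmetry — reversal — giving Aut(G) of order 2.

the cyclic group of order 2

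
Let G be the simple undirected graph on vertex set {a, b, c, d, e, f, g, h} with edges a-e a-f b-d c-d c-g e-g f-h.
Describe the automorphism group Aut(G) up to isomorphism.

the cyclic group of order 2

The degree sequence is [2, 1, 2, 2, 2, 2, 2, 1]; the two degree-1 vertices b and h are the ends of a path, so G = P_8. The only nontrivial automorphism of a path is the end-to-end reflection, so Aut(G) ≅ Z_2.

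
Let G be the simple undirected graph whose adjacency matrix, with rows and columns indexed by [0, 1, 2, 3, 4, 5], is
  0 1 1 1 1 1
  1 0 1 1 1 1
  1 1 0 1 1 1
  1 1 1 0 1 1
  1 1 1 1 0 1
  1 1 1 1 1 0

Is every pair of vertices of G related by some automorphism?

Yes

All 6 vertices are pairwise adjacent: G = K_6. Any permutation of the 6 vertices preserves K_6, so Aut(K_6) = S_6 of order 6! = 720. Under this action every vertex can be carried to every other, so G is vertex-transitive.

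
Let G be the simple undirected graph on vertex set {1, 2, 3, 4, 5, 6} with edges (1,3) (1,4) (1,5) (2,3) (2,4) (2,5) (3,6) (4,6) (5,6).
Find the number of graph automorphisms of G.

G is 3-regular and bipartite with parts {3, 4, 5} and {1, 2, 6} (each part is independent and every cross-pair is an edge), so G = K_{3,3}. Each part can be permuted independently (S_3 × S_3) and the two equal-size parts can also be swapped, giving (S_3 × S_3) ⋊ Z_2 of order 2·(3!)² = 72.

72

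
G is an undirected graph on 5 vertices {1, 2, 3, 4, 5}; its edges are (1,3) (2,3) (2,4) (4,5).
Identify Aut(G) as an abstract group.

Z_2

The degree sequence is [1, 2, 2, 2, 1]; the two degree-1 vertices 1 and 5 are the ends of a path, so G = P_5. A path has exactly one nontrivial symmetry — reversal — giving Aut(G) of order 2.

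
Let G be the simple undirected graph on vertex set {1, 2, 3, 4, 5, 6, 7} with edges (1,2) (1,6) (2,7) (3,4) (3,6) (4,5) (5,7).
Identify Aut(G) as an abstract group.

Every vertex has degree 2 and the graph is connected, so G is the 7-cycle C_7. C_7 has 7 rotations and 7 reflections, so Aut(C_7) ≅ D_7 of order 14.

the dihedral group of order 14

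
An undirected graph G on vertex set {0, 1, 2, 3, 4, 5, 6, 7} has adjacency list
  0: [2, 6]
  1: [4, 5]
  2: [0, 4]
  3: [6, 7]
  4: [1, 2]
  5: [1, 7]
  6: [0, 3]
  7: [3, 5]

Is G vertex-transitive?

Yes

Every vertex has degree 2 and the graph is connected, so G is the 8-cycle C_8. The automorphisms of the 8-cycle are exactly the symmetries of a regular 8-gon: the dihedral group D_8, |D_8| = 16. This group acts transitively on the 8 vertices.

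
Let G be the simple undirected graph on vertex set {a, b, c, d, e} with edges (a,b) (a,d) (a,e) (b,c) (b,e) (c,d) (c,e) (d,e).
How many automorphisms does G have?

8

Vertex e is the unique vertex of degree 4; the remaining 4 vertices each have degree 3 and induce a cycle, so G is the wheel on 5 vertices with hub e. Every automorphism fixes the hub and acts on the rim 4-cycle, so Aut(G) ≅ Aut(C_4) = D_4 of order 8.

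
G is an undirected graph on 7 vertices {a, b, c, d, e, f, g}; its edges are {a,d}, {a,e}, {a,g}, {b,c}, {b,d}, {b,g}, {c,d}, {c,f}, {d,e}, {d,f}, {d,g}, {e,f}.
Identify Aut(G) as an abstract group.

D_6

Vertex d is the unique vertex of degree 6; the remaining 6 vertices each have degree 3 and induce a cycle, so G is the wheel on 7 vertices with hub d. Every automorphism fixes the hub and acts on the rim 6-cycle, so Aut(G) ≅ Aut(C_6) = D_6 of order 12.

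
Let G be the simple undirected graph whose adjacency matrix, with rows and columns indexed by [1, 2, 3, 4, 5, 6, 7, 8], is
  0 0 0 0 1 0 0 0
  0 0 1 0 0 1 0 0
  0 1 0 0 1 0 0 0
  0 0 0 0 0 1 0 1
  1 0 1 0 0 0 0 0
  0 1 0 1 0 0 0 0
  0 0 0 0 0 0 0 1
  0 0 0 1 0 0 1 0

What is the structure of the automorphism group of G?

the cyclic group of order 2

The degree sequence is [1, 2, 2, 2, 2, 2, 1, 2]; the two degree-1 vertices 1 and 7 are the ends of a path, so G = P_8. A path has exactly one nontrivial symmetry — reversal — giving Aut(G) of order 2.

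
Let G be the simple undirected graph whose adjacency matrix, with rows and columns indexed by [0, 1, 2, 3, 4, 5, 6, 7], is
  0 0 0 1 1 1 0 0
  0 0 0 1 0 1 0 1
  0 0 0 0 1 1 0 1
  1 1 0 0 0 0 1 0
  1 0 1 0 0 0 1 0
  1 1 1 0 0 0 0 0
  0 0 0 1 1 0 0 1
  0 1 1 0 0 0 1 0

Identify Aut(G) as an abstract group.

the hyperoctahedral group B_3

G is 3-regular and bipartite on 2^3 = 8 vertices with girth 4; it is the hypercube graph Q_3. Aut(Q_3) consists of the signed permutations of the 3 coordinate axes: 3! permutations times 2^3 sign flips, so |Aut| = 2^3·3! = 48.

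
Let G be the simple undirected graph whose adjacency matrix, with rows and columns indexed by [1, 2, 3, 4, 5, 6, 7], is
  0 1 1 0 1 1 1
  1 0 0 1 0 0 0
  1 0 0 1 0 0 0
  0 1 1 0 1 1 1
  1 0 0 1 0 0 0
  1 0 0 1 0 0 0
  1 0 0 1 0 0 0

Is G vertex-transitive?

Automorphisms preserve degree, but G has vertices of degree 2 and vertices of degree 5; no automorphism maps one to the other, so G is not vertex-transitive.

No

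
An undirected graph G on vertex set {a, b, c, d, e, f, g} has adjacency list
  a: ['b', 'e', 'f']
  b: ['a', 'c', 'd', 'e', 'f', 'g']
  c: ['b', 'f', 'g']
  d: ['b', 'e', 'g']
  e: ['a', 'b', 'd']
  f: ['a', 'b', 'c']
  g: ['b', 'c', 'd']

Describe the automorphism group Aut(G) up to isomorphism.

Vertex b is the unique vertex of degree 6; the remaining 6 vertices each have degree 3 and induce a cycle, so G is the wheel on 7 vertices with hub b. Every automorphism fixes the hub and acts on the rim 6-cycle, so Aut(G) ≅ Aut(C_6) = D_6 of order 12.

the dihedral group of order 12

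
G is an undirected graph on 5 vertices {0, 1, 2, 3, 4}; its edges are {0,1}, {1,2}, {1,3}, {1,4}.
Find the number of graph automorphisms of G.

24

Vertex 1 has degree 4 and every other vertex has degree 1, so G is the star K_{1,4} with centre 1. Any automorphism fixes the centre and permutes the 4 leaves freely, so Aut(G) ≅ S_4 of order 4! = 24.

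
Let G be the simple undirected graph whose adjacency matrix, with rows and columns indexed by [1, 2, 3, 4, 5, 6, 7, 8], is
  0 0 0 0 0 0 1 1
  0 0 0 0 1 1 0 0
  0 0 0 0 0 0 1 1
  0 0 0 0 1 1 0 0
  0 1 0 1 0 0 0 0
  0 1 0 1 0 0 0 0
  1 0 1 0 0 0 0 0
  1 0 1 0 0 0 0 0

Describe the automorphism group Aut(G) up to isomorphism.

D_4 ≀ Z_2

G has two connected components, {1, 3, 7, 8} and {2, 4, 5, 6}; each is 2-regular, so G = C_4 ⊔ C_4. Aut of a disjoint union of two copies of C_4 is the wreath product D_4 ≀ Z_2, of order 2·8² = 128.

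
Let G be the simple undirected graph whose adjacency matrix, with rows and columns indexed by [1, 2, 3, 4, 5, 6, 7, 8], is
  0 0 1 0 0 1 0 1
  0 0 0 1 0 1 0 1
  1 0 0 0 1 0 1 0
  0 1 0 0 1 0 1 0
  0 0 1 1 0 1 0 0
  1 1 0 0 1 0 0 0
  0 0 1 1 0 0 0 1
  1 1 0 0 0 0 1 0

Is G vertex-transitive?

Yes

G is 3-regular and bipartite on 2^3 = 8 vertices with girth 4; it is the hypercube graph Q_3. Aut(Q_3) consists of the signed permutations of the 3 coordinate axes: 3! permutations times 2^3 sign flips, so |Aut| = 2^3·3! = 48. This group acts transitively on the 8 vertices.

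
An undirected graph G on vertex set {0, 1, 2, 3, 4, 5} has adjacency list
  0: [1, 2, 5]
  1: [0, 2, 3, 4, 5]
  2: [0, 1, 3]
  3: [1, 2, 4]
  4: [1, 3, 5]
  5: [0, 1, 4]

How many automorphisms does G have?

Vertex 1 is the unique vertex of degree 5; the remaining 5 vertices each have degree 3 and induce a cycle, so G is the wheel on 6 vertices with hub 1. Every automorphism fixes the hub and acts on the rim 5-cycle, so Aut(G) ≅ Aut(C_5) = D_5 of order 10.

10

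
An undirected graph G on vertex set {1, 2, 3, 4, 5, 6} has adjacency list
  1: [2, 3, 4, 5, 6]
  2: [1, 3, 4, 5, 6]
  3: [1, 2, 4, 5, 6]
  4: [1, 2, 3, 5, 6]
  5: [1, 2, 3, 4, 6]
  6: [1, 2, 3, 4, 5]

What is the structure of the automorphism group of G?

Every vertex has degree 5, so G is the complete graph K_6. Any permutation of the 6 vertices preserves K_6, so Aut(K_6) = S_6 of order 6! = 720.

S_6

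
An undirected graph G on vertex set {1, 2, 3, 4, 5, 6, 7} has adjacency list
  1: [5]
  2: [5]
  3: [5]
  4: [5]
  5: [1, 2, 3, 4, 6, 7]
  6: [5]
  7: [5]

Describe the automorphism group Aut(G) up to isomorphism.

S_6

Vertex 5 has degree 6 and every other vertex has degree 1, so G is the star K_{1,6} with centre 5. The 6 leaves are pairwise interchangeable while the centre is fixed, giving Aut(G) = S_6.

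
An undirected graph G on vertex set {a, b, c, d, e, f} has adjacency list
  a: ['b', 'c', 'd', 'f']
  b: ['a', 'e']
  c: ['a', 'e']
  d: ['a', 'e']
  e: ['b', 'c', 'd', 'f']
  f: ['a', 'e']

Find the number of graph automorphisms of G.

48

The vertices split by degree into {a, e} (degree 4) and {b, c, d, f} (degree 2); every edge runs between the two parts, so G is the complete bipartite graph K_{2,4}. The parts have unequal sizes, so no automorphism swaps them; each part is permuted independently, giving S_4 × S_2 of order 4!·2! = 48.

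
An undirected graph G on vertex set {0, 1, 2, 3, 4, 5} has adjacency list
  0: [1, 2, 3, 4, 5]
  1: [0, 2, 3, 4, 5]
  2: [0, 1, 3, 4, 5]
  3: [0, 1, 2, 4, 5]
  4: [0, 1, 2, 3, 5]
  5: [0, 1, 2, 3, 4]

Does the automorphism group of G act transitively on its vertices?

Yes

Every vertex has degree 5, so G is the complete graph K_6. Every bijection on the vertex set is an automorphism of K_6; hence Aut(K_6) ≅ S_6, order 720. Under this action every vertex can be carried to every other, so G is vertex-transitive.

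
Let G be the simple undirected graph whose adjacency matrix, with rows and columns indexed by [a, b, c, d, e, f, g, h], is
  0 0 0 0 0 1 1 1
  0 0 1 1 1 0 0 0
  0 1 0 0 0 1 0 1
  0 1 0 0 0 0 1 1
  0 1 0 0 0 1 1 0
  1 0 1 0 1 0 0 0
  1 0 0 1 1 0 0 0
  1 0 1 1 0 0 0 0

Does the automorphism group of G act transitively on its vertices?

G is 3-regular and bipartite on 2^3 = 8 vertices with girth 4; it is the hypercube graph Q_3. The symmetry group of the 3-cube is the hyperoctahedral group B_3 = Z_2 ≀ S_3, of order 2^3·3! = 48. Under this action every vertex can be carried to every other, so G is vertex-transitive.

Yes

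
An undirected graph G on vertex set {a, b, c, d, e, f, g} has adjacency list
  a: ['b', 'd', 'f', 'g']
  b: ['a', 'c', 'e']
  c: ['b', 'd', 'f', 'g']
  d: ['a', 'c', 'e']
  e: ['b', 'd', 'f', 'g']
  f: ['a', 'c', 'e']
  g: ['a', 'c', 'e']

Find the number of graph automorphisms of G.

144

The vertices split by degree into {a, c, e} (degree 4) and {b, d, f, g} (degree 3); every edge runs between the two parts, so G is the complete bipartite graph K_{3,4}. The parts have unequal sizes, so no automorphism swaps them; each part is permuted independently, giving S_4 × S_3 of order 4!·3! = 144.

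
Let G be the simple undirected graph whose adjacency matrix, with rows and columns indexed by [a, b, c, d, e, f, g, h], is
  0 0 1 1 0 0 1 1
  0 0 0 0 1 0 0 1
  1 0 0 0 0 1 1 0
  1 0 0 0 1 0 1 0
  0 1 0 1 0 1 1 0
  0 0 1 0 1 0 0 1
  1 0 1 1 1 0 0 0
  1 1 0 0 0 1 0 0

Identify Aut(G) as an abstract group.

Degrees alone do not determine every vertex (e.g. a and e both have degree 4), but their neighbour-degree multisets differ: N(a) has degrees [3, 3, 3, 4] while N(e) has degrees [2, 3, 3, 4]. Repeating this refinement separates all vertices, so the only automorphism is the identity.

{e}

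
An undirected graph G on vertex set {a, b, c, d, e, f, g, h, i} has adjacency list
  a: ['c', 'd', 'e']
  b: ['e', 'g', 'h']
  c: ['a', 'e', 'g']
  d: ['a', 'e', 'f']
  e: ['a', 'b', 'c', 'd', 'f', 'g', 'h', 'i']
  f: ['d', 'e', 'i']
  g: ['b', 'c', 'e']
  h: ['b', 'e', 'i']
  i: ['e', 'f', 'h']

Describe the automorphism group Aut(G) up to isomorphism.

Vertex e is the unique vertex of degree 8; the remaining 8 vertices each have degree 3 and induce a cycle, so G is the wheel on 9 vertices with hub e. With the hub fixed, the remaining symmetry is that of the rim cycle C_8, giving the dihedral group D_8.

the dihedral group of order 16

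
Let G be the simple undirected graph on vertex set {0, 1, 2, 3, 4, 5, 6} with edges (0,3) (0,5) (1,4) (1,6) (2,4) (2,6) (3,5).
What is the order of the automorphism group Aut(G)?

G has two connected components, {1, 2, 4, 6} and {0, 3, 5}; each is 2-regular, so G = C_4 ⊔ C_3. No automorphism exchanges components of different sizes, hence Aut(G) is the direct product D_4 × D_3, order 48.

48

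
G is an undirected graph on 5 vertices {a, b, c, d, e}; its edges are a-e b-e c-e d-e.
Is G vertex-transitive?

No

Vertex e is the only vertex of degree 4, so every automorphism fixes it; G is not vertex-transitive.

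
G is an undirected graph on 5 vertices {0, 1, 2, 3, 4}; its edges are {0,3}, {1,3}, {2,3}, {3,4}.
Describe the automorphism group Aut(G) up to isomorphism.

Vertex 3 has degree 4 and every other vertex has degree 1, so G is the star K_{1,4} with centre 3. Any automorphism fixes the centre and permutes the 4 leaves freely, so Aut(G) ≅ S_4 of order 4! = 24.

the symmetric group on 4 letters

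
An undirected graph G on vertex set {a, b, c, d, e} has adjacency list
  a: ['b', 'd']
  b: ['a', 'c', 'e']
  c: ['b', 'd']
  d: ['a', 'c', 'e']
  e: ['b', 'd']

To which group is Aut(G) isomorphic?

The vertices split by degree into {b, d} (degree 3) and {a, c, e} (degree 2); every edge runs between the two parts, so G is the complete bipartite graph K_{2,3}. The parts have unequal sizes, so no automorphism swaps them; each part is permuted independently, giving S_2 × S_3 of order 2!·3! = 12.

S_2 × S_3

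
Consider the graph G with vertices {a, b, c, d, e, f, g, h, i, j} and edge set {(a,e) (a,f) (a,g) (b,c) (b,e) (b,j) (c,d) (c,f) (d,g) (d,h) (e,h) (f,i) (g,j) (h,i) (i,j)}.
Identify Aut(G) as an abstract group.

S_5

G is 3-regular on 10 vertices with no triangles and no 4-cycles (girth 5): this is the Petersen graph. It is a classical fact that the Petersen graph has automorphism group S_5 (order 120), arising from its description as the Kneser graph K(5,2).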